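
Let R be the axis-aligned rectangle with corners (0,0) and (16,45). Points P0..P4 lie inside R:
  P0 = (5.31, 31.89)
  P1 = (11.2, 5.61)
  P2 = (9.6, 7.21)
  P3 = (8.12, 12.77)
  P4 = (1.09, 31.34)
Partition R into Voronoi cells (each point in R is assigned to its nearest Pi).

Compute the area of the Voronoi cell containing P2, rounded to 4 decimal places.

Area of P2's cell: 84.0669

1. box [0,16]×[0,45]: [(0, 0) (16, 0) (16, 45) (0, 45)]
2. ⊥bis P2·P0 via (7.455,19.55): [(0, 18.2541) (0, 0) (16, 0) (16, 21.0353)]  |A|=314.3158
3. ⊥bis P2·P1 via (10.4,6.41): [(0, 18.2541) (0, 0) (3.99, 0) (16, 12.01) (16, 21.0353)]  |A|=242.1957
4. ⊥bis P2·P3 via (8.86,9.99): [(0, 7.6316) (0, 0) (3.99, 0) (15.8373, 11.8473)]  |A|=84.0669
5. ⊥bis P2·P4 via (5.345,19.275): [(0, 7.6316) (0, 0) (3.99, 0) (15.8373, 11.8473)]  |A|=84.0669
6. canonical 4-gon: [(0, 7.6316) (0, 0) (3.99, 0) (15.8373, 11.8473)]
7. shoelace: 84.0669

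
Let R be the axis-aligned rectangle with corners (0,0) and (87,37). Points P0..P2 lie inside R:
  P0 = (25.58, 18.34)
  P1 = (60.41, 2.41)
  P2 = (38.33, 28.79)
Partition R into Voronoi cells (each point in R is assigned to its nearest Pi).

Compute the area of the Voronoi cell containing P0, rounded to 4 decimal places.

1. box [0,87]×[0,37]: [(0, 0) (87, 0) (87, 37) (0, 37)]
2. ⊥bis P0·P1 via (42.995,10.375): [(0, 0) (38.2498, 0) (55.1723, 37) (0, 37)]  |A|=1728.3102
3. ⊥bis P0·P2 via (31.955,23.565): [(0, 0) (38.2498, 0) (42.9128, 10.1954) (20.9436, 37) (0, 37)]  |A|=1269.5657
4. canonical 5-gon: [(0, 0) (38.2498, 0) (42.9128, 10.1954) (20.9436, 37) (0, 37)]
5. shoelace: 1269.5657

Area of P0's cell: 1269.5657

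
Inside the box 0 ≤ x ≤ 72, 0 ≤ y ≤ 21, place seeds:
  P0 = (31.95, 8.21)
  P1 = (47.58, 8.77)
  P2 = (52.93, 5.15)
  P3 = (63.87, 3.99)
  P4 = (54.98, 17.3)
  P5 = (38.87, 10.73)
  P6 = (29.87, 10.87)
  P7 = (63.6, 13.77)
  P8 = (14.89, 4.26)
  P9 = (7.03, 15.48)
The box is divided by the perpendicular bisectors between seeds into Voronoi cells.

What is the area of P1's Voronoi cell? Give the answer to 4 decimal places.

1. box [0,72]×[0,21]: [(0, 0) (72, 0) (72, 21) (0, 21)]
2. ⊥bis P1·P0 via (39.765,8.49): [(40.0692, 0) (72, 0) (72, 21) (39.3168, 21)]  |A|=678.4473
3. ⊥bis P1·P2 via (50.255,6.96): [(40.0692, 0) (45.5456, 0) (59.755, 21) (39.3168, 21)]  |A|=272.1034
4. ⊥bis P1·P3 via (55.725,6.38): [(40.0692, 0) (45.5456, 0) (59.755, 21) (39.3168, 21)]  |A|=272.1034
5. ⊥bis P1·P4 via (51.28,13.035): [(40.0692, 0) (45.5456, 0) (53.2243, 11.3483) (42.0987, 21) (39.3168, 21)]  |A|=186.897
6. ⊥bis P1·P5 via (43.225,9.75): [(41.031, 0) (45.5456, 0) (53.2243, 11.3483) (45.1591, 18.345)]  |A|=114.0362
7. ⊥bis P1·P6 via (38.725,9.82): [(41.031, 0) (45.5456, 0) (53.2243, 11.3483) (45.1591, 18.345)]  |A|=114.0362
8. ⊥bis P1·P7 via (55.59,11.27): [(41.031, 0) (45.5456, 0) (53.2243, 11.3483) (45.1591, 18.345)]  |A|=114.0362
9. ⊥bis P1·P8 via (31.235,6.515): [(41.031, 0) (45.5456, 0) (53.2243, 11.3483) (45.1591, 18.345)]  |A|=114.0362
10. ⊥bis P1·P9 via (27.305,12.125): [(41.031, 0) (45.5456, 0) (53.2243, 11.3483) (45.1591, 18.345)]  |A|=114.0362
11. canonical 4-gon: [(41.031, 0) (45.5456, 0) (53.2243, 11.3483) (45.1591, 18.345)]
12. shoelace: 114.0362

Area of P1's cell: 114.0362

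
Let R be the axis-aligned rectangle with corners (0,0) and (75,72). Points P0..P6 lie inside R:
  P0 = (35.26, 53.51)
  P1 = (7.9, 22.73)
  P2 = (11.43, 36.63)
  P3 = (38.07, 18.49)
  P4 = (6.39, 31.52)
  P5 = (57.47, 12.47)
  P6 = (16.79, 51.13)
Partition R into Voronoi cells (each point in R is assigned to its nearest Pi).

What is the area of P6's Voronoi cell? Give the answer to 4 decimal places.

Area of P6's cell: 707.4724

1. box [0,75]×[0,72]: [(0, 0) (75, 0) (75, 72) (0, 72)]
2. ⊥bis P6·P0 via (26.025,52.32): [(0, 0) (32.7668, 0) (23.4891, 72) (0, 72)]  |A|=2025.2128
3. ⊥bis P6·P1 via (12.345,36.93): [(0, 40.7943) (28.6665, 31.8209) (23.4891, 72) (0, 72)]  |A|=919.1629
4. ⊥bis P6·P2 via (14.11,43.88): [(0, 49.0958) (27.7629, 38.8331) (23.4891, 72) (0, 72)]  |A|=707.4724
5. ⊥bis P6·P3 via (27.43,34.81): [(0, 49.0958) (27.7629, 38.8331) (23.4891, 72) (0, 72)]  |A|=707.4724
6. ⊥bis P6·P4 via (11.59,41.325): [(0, 49.0958) (27.7629, 38.8331) (23.4891, 72) (0, 72)]  |A|=707.4724
7. ⊥bis P6·P5 via (37.13,31.8): [(0, 49.0958) (27.7629, 38.8331) (23.4891, 72) (0, 72)]  |A|=707.4724
8. canonical 4-gon: [(0, 49.0958) (27.7629, 38.8331) (23.4891, 72) (0, 72)]
9. shoelace: 707.4724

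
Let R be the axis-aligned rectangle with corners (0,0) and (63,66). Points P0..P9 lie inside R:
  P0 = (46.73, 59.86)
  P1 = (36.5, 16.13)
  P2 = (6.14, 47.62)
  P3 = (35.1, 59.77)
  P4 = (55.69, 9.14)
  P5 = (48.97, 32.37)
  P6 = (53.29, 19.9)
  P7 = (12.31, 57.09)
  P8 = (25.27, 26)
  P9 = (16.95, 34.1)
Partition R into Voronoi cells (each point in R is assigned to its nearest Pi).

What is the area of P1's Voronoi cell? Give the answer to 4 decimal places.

Area of P1's cell: 533.7640

1. box [0,63]×[0,66]: [(0, 0) (63, 0) (63, 66) (0, 66)]
2. ⊥bis P1·P0 via (41.615,37.995): [(0, 47.7302) (0, 0) (63, 0) (63, 32.9923)]  |A|=2542.7592
3. ⊥bis P1·P2 via (21.32,31.875): [(30.3912, 40.6207) (0, 11.3201) (0, 0) (63, 0) (63, 32.9923)]  |A|=1989.4855
4. ⊥bis P1·P3 via (35.8,37.95): [(41.0829, 38.1195) (27.3396, 37.6786) (0, 11.3201) (0, 0) (63, 0) (63, 32.9923)]  |A|=1969.9413
5. ⊥bis P1·P4 via (46.095,12.635): [(54.2553, 35.038) (41.0829, 38.1195) (27.3396, 37.6786) (0, 11.3201) (0, 0) (41.4927, 0)]  |A|=1448.9014
6. ⊥bis P1·P5 via (42.735,24.25): [(48.6667, 19.6953) (26.4117, 36.784) (0, 11.3201) (0, 0) (41.4927, 0)]  |A|=1193.0808
7. ⊥bis P1·P6 via (44.895,18.015): [(46.1, 12.6486) (43.6533, 23.5448) (26.4117, 36.784) (0, 11.3201) (0, 0) (41.4927, 0)]  |A|=1170.4765
8. ⊥bis P1·P7 via (24.405,36.61): [(46.1, 12.6486) (43.6533, 23.5448) (26.4117, 36.784) (0, 11.3201) (0, 0) (41.4927, 0)]  |A|=1170.4765
9. ⊥bis P1·P8 via (30.885,21.065): [(46.1, 12.6486) (43.6533, 23.5448) (37.3312, 28.3994) (12.3711, 0) (41.4927, 0)]  |A|=533.764
10. ⊥bis P1·P9 via (26.725,25.115): [(46.1, 12.6486) (43.6533, 23.5448) (37.3312, 28.3994) (12.3711, 0) (41.4927, 0)]  |A|=533.764
11. canonical 5-gon: [(46.1, 12.6486) (43.6533, 23.5448) (37.3312, 28.3994) (12.3711, 0) (41.4927, 0)]
12. shoelace: 533.764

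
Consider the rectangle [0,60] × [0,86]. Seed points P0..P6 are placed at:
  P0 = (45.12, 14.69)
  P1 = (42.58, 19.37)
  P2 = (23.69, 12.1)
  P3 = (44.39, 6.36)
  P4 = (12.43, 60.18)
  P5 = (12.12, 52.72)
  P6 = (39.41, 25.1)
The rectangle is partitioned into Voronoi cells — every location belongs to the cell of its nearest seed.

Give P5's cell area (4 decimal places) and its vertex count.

1. box [0,60]×[0,86]: [(0, 0) (60, 0) (60, 86) (0, 86)]
2. ⊥bis P5·P0 via (28.62,33.705): [(0, 8.8704) (60, 60.9346) (60, 86) (0, 86)]  |A|=3065.8515
3. ⊥bis P5·P1 via (27.35,36.045): [(0, 11.0651) (60, 65.8657) (60, 86) (0, 86)]  |A|=2852.0784
4. ⊥bis P5·P2 via (17.905,32.41): [(0, 27.31) (25.8469, 34.6721) (60, 65.8657) (60, 86) (0, 86)]  |A|=2642.1377
5. ⊥bis P5·P3 via (28.255,29.54): [(0, 27.31) (25.8469, 34.6721) (60, 65.8657) (60, 86) (0, 86)]  |A|=2642.1377
6. ⊥bis P5·P4 via (12.275,56.45): [(0, 56.9601) (0, 27.31) (25.8469, 34.6721) (48.0627, 54.9628)]  |A|=892.9796
7. ⊥bis P5·P6 via (25.765,38.91): [(42.2562, 55.2041) (0, 56.9601) (0, 27.31) (19.7054, 32.9228)]  |A|=782.6939
8. canonical 4-gon: [(42.2562, 55.2041) (0, 56.9601) (0, 27.31) (19.7054, 32.9228)]
9. shoelace: 782.6939

Area of P5's cell: 782.6939 (4 vertices)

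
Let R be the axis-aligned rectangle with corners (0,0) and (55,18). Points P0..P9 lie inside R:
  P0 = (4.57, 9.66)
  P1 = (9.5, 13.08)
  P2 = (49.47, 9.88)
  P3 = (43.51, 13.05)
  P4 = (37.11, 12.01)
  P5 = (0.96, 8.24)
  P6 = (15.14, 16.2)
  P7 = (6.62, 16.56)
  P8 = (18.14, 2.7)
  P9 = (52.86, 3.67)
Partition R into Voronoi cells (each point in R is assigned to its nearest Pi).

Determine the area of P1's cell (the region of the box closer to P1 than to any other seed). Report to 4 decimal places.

1. box [0,55]×[0,18]: [(0, 0) (55, 0) (55, 18) (0, 18)]
2. ⊥bis P1·P0 via (7.035,11.37): [(14.9225, 0) (55, 0) (55, 18) (2.4357, 18)]  |A|=833.7762
3. ⊥bis P1·P2 via (29.485,11.48): [(14.9225, 0) (28.5659, 0) (30.007, 18) (2.4357, 18)]  |A|=370.9324
4. ⊥bis P1·P3 via (26.505,13.065): [(14.9225, 0) (26.4935, 0) (26.5094, 18) (2.4357, 18)]  |A|=320.8017
5. ⊥bis P1·P4 via (23.305,12.545): [(14.9225, 0) (22.8188, 0) (23.5164, 18) (2.4357, 18)]  |A|=260.7933
6. ⊥bis P1·P5 via (5.23,10.66): [(14.9225, 0) (22.8188, 0) (23.5164, 18) (2.4357, 18)]  |A|=260.7933
7. ⊥bis P1·P6 via (12.32,14.64): [(14.9225, 0) (20.4187, 0) (10.4613, 18) (2.4357, 18)]  |A|=121.6962
8. ⊥bis P1·P7 via (8.06,14.82): [(5.8884, 13.0228) (14.9225, 0) (20.4187, 0) (10.9139, 17.1818)]  |A|=98.7268
9. ⊥bis P1·P8 via (13.82,7.89): [(5.8884, 13.0228) (11.0491, 5.5836) (15.3497, 9.1633) (10.9139, 17.1818)]  |A|=54.6061
10. ⊥bis P1·P9 via (31.18,8.375): [(5.8884, 13.0228) (11.0491, 5.5836) (15.3497, 9.1633) (10.9139, 17.1818)]  |A|=54.6061
11. canonical 4-gon: [(5.8884, 13.0228) (11.0491, 5.5836) (15.3497, 9.1633) (10.9139, 17.1818)]
12. shoelace: 54.6061

Area of P1's cell: 54.6061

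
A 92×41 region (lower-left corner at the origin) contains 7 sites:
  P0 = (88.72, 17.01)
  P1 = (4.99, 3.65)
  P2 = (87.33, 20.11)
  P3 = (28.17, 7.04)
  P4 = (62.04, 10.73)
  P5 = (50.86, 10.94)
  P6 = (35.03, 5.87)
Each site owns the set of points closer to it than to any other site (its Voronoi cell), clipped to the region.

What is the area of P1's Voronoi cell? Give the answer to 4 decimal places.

1. box [0,92]×[0,41]: [(0, 0) (92, 0) (92, 41) (0, 41)]
2. ⊥bis P1·P0 via (46.855,10.33): [(0, 0) (48.5033, 0) (41.9613, 41) (0, 41)]  |A|=1854.5231
3. ⊥bis P1·P2 via (46.16,11.88): [(0, 0) (48.5033, 0) (48.3783, 0.7829) (40.3388, 41) (0, 41)]  |A|=1821.898
4. ⊥bis P1·P3 via (16.58,5.345): [(0, 0) (17.3617, 0) (11.3656, 41) (0, 41)]  |A|=588.9088
5. ⊥bis P1·P4 via (33.515,7.19): [(0, 0) (17.3617, 0) (11.3656, 41) (0, 41)]  |A|=588.9088
6. ⊥bis P1·P5 via (27.925,7.295): [(0, 0) (17.3617, 0) (11.3656, 41) (0, 41)]  |A|=588.9088
7. ⊥bis P1·P6 via (20.01,4.76): [(0, 0) (17.3617, 0) (11.3656, 41) (0, 41)]  |A|=588.9088
8. canonical 4-gon: [(0, 0) (17.3617, 0) (11.3656, 41) (0, 41)]
9. shoelace: 588.9088

Area of P1's cell: 588.9088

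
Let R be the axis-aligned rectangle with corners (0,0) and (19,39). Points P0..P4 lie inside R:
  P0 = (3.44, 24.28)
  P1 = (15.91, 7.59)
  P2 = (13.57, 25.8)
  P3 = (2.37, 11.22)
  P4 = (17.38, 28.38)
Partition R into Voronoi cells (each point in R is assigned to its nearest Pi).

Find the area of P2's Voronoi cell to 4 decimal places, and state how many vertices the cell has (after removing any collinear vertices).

Area of P2's cell: 144.0618 (6 vertices)

1. box [0,19]×[0,39]: [(0, 0) (19, 0) (19, 39) (0, 39)]
2. ⊥bis P2·P0 via (8.505,25.04): [(12.2622, 0) (19, 0) (19, 39) (6.4103, 39)]  |A|=376.8853
3. ⊥bis P2·P1 via (14.74,16.695): [(9.8514, 16.0668) (19, 17.2424) (19, 39) (6.4103, 39)]  |A|=243.8863
4. ⊥bis P2·P3 via (7.97,18.51): [(9.6822, 17.1947) (10.9643, 16.2098) (19, 17.2424) (19, 39) (6.4103, 39)]  |A|=243.2466
5. ⊥bis P2·P4 via (15.475,27.09): [(9.6822, 17.1947) (10.9643, 16.2098) (19, 17.2424) (19, 21.8845) (7.41, 39) (6.4103, 39)]  |A|=144.0618
6. canonical 6-gon: [(9.6822, 17.1947) (10.9643, 16.2098) (19, 17.2424) (19, 21.8845) (7.41, 39) (6.4103, 39)]
7. shoelace: 144.0618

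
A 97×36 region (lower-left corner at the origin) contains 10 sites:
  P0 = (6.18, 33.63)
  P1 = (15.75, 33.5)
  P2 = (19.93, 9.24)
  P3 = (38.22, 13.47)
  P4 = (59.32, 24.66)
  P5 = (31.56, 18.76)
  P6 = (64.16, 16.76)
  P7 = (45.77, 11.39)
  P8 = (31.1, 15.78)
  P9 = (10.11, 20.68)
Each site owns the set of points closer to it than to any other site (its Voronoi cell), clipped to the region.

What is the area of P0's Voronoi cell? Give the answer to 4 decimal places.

Area of P0's cell: 105.6750

1. box [0,97]×[0,36]: [(0, 0) (97, 0) (97, 36) (0, 36)]
2. ⊥bis P0·P1 via (10.965,33.565): [(0, 0) (10.509, 0) (10.9981, 36) (0, 36)]  |A|=387.1283
3. ⊥bis P0·P2 via (13.055,21.435): [(0, 14.0752) (10.7828, 20.154) (10.9981, 36) (0, 36)]  |A|=205.3433
4. ⊥bis P0·P3 via (22.2,23.55): [(0, 14.0752) (10.7828, 20.154) (10.9981, 36) (0, 36)]  |A|=205.3433
5. ⊥bis P0·P4 via (32.75,29.145): [(0, 14.0752) (10.7828, 20.154) (10.9981, 36) (0, 36)]  |A|=205.3433
6. ⊥bis P0·P5 via (18.87,26.195): [(0, 14.0752) (10.7828, 20.154) (10.9981, 36) (0, 36)]  |A|=205.3433
7. ⊥bis P0·P6 via (35.17,25.195): [(0, 14.0752) (10.7828, 20.154) (10.9981, 36) (0, 36)]  |A|=205.3433
8. ⊥bis P0·P7 via (25.975,22.51): [(0, 14.0752) (10.7828, 20.154) (10.9981, 36) (0, 36)]  |A|=205.3433
9. ⊥bis P0·P8 via (18.64,24.705): [(0, 14.0752) (10.7828, 20.154) (10.9981, 36) (0, 36)]  |A|=205.3433
10. ⊥bis P0·P9 via (8.145,27.155): [(0, 24.6832) (10.8892, 27.9878) (10.9981, 36) (0, 36)]  |A|=105.675
11. canonical 4-gon: [(0, 24.6832) (10.8892, 27.9878) (10.9981, 36) (0, 36)]
12. shoelace: 105.675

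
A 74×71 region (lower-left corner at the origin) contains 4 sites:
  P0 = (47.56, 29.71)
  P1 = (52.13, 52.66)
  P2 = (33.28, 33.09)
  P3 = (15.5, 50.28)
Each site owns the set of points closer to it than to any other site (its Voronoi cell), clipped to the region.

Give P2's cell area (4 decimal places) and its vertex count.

Area of P2's cell: 1367.9497 (5 vertices)

1. box [0,74]×[0,71]: [(0, 0) (74, 0) (74, 71) (0, 71)]
2. ⊥bis P2·P0 via (40.42,31.4): [(0, 0) (32.9878, 0) (49.7931, 71) (0, 71)]  |A|=2938.7218
3. ⊥bis P2·P1 via (42.705,42.875): [(0, 0) (32.9878, 0) (43.056, 42.5369) (13.5057, 71) (0, 71)]  |A|=2422.2957
4. ⊥bis P2·P3 via (24.39,41.685): [(0, 16.4579) (0, 0) (32.9878, 0) (43.056, 42.5369) (33.8172, 51.4358)]  |A|=1367.9497
5. canonical 5-gon: [(0, 16.4579) (0, 0) (32.9878, 0) (43.056, 42.5369) (33.8172, 51.4358)]
6. shoelace: 1367.9497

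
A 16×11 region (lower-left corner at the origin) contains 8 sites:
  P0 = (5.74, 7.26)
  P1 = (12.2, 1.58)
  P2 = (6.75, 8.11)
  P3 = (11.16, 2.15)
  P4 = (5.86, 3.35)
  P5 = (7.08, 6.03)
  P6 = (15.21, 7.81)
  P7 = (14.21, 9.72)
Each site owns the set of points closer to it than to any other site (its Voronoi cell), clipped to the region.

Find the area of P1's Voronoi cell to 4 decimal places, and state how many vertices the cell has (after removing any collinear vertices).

1. box [0,16]×[0,11]: [(0, 0) (16, 0) (16, 11) (0, 11)]
2. ⊥bis P1·P0 via (8.97,4.42): [(5.0837, 0) (16, 0) (16, 11) (14.7555, 11)]  |A|=66.8844
3. ⊥bis P1·P2 via (9.475,4.845): [(8.9816, 4.4332) (5.0837, 0) (16, 0) (16, 10.2908)]  |A|=60.3097
4. ⊥bis P1·P3 via (11.68,1.865): [(10.6578, 0) (16, 0) (16, 9.7471)]  |A|=26.0353
5. ⊥bis P1·P4 via (9.03,2.465): [(10.6578, 0) (16, 0) (16, 9.7471)]  |A|=26.0353
6. ⊥bis P1·P5 via (9.64,3.805): [(10.6578, 0) (16, 0) (16, 9.7471)]  |A|=26.0353
7. ⊥bis P1·P6 via (13.705,4.695): [(13.3303, 4.876) (10.6578, 0) (16, 0) (16, 3.5862)]  |A|=17.8114
8. ⊥bis P1·P7 via (13.205,5.65): [(13.3303, 4.876) (10.6578, 0) (16, 0) (16, 3.5862)]  |A|=17.8114
9. canonical 4-gon: [(13.3303, 4.876) (10.6578, 0) (16, 0) (16, 3.5862)]
10. shoelace: 17.8114

Area of P1's cell: 17.8114 (4 vertices)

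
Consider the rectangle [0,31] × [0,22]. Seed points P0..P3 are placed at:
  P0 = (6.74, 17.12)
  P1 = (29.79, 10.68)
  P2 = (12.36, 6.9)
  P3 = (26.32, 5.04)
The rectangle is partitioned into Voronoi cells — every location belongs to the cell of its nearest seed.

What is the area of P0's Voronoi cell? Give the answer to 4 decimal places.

Area of P0's cell: 194.4358

1. box [0,31]×[0,22]: [(0, 0) (31, 0) (31, 22) (0, 22)]
2. ⊥bis P0·P1 via (18.265,13.9): [(0, 0) (14.3814, 0) (20.5281, 22) (0, 22)]  |A|=384.0048
3. ⊥bis P0·P2 via (9.55,12.01): [(0, 6.7584) (19.2231, 17.3293) (20.5281, 22) (0, 22)]  |A|=194.4358
4. ⊥bis P0·P3 via (16.53,11.08): [(0, 6.7584) (19.2231, 17.3293) (20.5281, 22) (0, 22)]  |A|=194.4358
5. canonical 4-gon: [(0, 6.7584) (19.2231, 17.3293) (20.5281, 22) (0, 22)]
6. shoelace: 194.4358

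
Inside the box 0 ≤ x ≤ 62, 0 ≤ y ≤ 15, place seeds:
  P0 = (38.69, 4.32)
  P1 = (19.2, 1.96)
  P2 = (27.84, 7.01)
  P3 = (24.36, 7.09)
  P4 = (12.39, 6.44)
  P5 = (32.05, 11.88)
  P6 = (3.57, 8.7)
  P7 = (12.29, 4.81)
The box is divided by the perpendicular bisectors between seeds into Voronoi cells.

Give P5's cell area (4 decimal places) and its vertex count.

1. box [0,62]×[0,15]: [(0, 0) (62, 0) (62, 15) (0, 15)]
2. ⊥bis P5·P0 via (35.37,8.1): [(0, 0) (26.1477, 0) (43.226, 15) (0, 15)]  |A|=520.303
3. ⊥bis P5·P1 via (25.625,6.92): [(29.0198, 2.5225) (43.226, 15) (19.3874, 15)]  |A|=148.7229
4. ⊥bis P5·P2 via (29.945,9.445): [(33.4508, 6.4143) (43.226, 15) (23.5191, 15)]  |A|=84.5983
5. ⊥bis P5·P3 via (28.205,9.485): [(26.2289, 12.6575) (33.4508, 6.4143) (43.226, 15) (24.7698, 15)]  |A|=83.1335
6. ⊥bis P5·P4 via (22.22,9.16): [(26.2289, 12.6575) (33.4508, 6.4143) (43.226, 15) (24.7698, 15)]  |A|=83.1335
7. ⊥bis P5·P6 via (17.81,10.29): [(26.2289, 12.6575) (33.4508, 6.4143) (43.226, 15) (24.7698, 15)]  |A|=83.1335
8. ⊥bis P5·P7 via (22.17,8.345): [(26.2289, 12.6575) (33.4508, 6.4143) (43.226, 15) (24.7698, 15)]  |A|=83.1335
9. canonical 4-gon: [(26.2289, 12.6575) (33.4508, 6.4143) (43.226, 15) (24.7698, 15)]
10. shoelace: 83.1335

Area of P5's cell: 83.1335 (4 vertices)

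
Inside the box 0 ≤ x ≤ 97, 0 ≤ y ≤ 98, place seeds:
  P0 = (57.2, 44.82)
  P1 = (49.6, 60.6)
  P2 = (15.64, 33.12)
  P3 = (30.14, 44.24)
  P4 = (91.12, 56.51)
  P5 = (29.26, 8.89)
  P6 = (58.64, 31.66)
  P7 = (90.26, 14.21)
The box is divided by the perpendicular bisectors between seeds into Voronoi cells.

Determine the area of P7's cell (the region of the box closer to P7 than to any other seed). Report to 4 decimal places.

1. box [0,97]×[0,98]: [(0, 0) (97, 0) (97, 98) (0, 98)]
2. ⊥bis P7·P0 via (73.73,29.515): [(46.4023, 0) (97, 0) (97, 54.6475)]  |A|=1382.5195
3. ⊥bis P7·P1 via (69.93,37.405): [(46.4023, 0) (97, 0) (97, 54.6475)]  |A|=1382.5195
4. ⊥bis P7·P2 via (52.95,23.665): [(47.1604, 0.8188) (46.9529, 0) (97, 0) (97, 54.6475)]  |A|=1382.2941
5. ⊥bis P7·P3 via (60.2,29.225): [(47.1604, 0.8188) (46.9529, 0) (97, 0) (97, 54.6475)]  |A|=1382.2941
6. ⊥bis P7·P4 via (90.69,35.36): [(79.3552, 35.5904) (47.1604, 0.8188) (46.9529, 0) (97, 0) (97, 35.2317)]  |A|=1211.0003
7. ⊥bis P7·P5 via (59.76,11.55): [(79.3552, 35.5904) (59.5307, 14.1792) (60.7673, 0) (97, 0) (97, 35.2317)]  |A|=1109.3834
8. ⊥bis P7·P6 via (74.45,22.935): [(81.411, 35.5487) (61.793, 0) (97, 0) (97, 35.2317)]  |A|=900.3943
9. canonical 4-gon: [(81.411, 35.5487) (61.793, 0) (97, 0) (97, 35.2317)]
10. shoelace: 900.3943

Area of P7's cell: 900.3943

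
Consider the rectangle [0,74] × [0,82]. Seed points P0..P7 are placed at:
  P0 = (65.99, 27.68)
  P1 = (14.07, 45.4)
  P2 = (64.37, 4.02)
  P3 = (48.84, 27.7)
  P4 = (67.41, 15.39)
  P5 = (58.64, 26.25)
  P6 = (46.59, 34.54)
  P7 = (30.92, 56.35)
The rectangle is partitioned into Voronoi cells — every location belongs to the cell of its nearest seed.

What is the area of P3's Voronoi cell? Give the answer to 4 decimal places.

Area of P3's cell: 800.5634

1. box [0,74]×[0,82]: [(0, 0) (74, 0) (74, 82) (0, 82)]
2. ⊥bis P3·P0 via (57.415,27.69): [(0, 0) (57.3827, 0) (57.4783, 82) (0, 82)]  |A|=4709.3028
3. ⊥bis P3·P1 via (31.455,36.55): [(12.8489, 0) (57.3827, 0) (57.4783, 82) (54.5918, 82)]  |A|=1944.237
4. ⊥bis P3·P2 via (56.605,15.86): [(12.8489, 0) (32.4218, 0) (57.4018, 16.3826) (57.4783, 82) (54.5918, 82)]  |A|=1739.7752
5. ⊥bis P3·P4 via (58.125,21.545): [(12.8489, 0) (32.4218, 0) (52.627, 13.2511) (57.4066, 20.4612) (57.4783, 82) (54.5918, 82)]  |A|=1730.0453
6. ⊥bis P3·P5 via (53.74,26.975): [(12.8489, 0) (32.4218, 0) (51.6108, 12.5847) (57.4434, 52.0046) (57.4783, 82) (54.5918, 82)]  |A|=1636.7107
7. ⊥bis P3·P6 via (47.715,31.12): [(24.8644, 23.6034) (12.8489, 0) (32.4218, 0) (51.6108, 12.5847) (54.6929, 33.4154)]  |A|=800.5634
8. ⊥bis P3·P7 via (39.88,42.025): [(24.8644, 23.6034) (12.8489, 0) (32.4218, 0) (51.6108, 12.5847) (54.6929, 33.4154)]  |A|=800.5634
9. canonical 5-gon: [(24.8644, 23.6034) (12.8489, 0) (32.4218, 0) (51.6108, 12.5847) (54.6929, 33.4154)]
10. shoelace: 800.5634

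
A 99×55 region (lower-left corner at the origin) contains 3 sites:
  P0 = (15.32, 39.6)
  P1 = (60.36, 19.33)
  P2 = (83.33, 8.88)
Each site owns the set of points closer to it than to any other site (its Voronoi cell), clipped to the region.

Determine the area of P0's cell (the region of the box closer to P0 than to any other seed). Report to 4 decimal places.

Area of P0's cell: 2032.5615

1. box [0,99]×[0,55]: [(0, 0) (99, 0) (99, 55) (0, 55)]
2. ⊥bis P0·P1 via (37.84,29.465): [(0, 0) (24.5794, 0) (49.3319, 55) (0, 55)]  |A|=2032.5615
3. ⊥bis P0·P2 via (49.325,24.24): [(0, 0) (24.5794, 0) (49.3319, 55) (0, 55)]  |A|=2032.5615
4. canonical 4-gon: [(0, 0) (24.5794, 0) (49.3319, 55) (0, 55)]
5. shoelace: 2032.5615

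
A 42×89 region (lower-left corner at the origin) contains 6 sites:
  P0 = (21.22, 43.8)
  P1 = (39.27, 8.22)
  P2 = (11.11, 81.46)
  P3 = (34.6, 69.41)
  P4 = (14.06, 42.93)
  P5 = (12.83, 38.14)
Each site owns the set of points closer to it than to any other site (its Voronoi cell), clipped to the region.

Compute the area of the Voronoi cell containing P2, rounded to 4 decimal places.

Area of P2's cell: 620.3613

1. box [0,42]×[0,89]: [(0, 0) (42, 0) (42, 89) (0, 89)]
2. ⊥bis P2·P0 via (16.165,62.63): [(0, 58.2904) (42, 69.5655) (42, 89) (0, 89)]  |A|=1053.0249
3. ⊥bis P2·P1 via (25.19,44.84): [(0, 58.2904) (42, 69.5655) (42, 89) (0, 89)]  |A|=1053.0249
4. ⊥bis P2·P3 via (22.855,75.435): [(0, 58.2904) (16.3056, 62.6677) (29.8136, 89) (0, 89)]  |A|=642.899
5. ⊥bis P2·P4 via (12.585,62.195): [(0, 61.2314) (15.3265, 62.4049) (16.3056, 62.6677) (29.8136, 89) (0, 89)]  |A|=620.3613
6. ⊥bis P2·P5 via (11.97,59.8): [(0, 61.2314) (15.3265, 62.4049) (16.3056, 62.6677) (29.8136, 89) (0, 89)]  |A|=620.3613
7. canonical 5-gon: [(0, 61.2314) (15.3265, 62.4049) (16.3056, 62.6677) (29.8136, 89) (0, 89)]
8. shoelace: 620.3613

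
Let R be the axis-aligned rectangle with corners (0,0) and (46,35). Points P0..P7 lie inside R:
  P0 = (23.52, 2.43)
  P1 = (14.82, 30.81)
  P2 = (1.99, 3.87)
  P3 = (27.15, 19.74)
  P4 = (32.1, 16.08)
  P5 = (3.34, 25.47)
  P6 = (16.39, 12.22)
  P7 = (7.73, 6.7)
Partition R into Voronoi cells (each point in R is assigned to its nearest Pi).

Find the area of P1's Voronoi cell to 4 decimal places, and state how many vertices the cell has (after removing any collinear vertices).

1. box [0,46]×[0,35]: [(0, 0) (46, 0) (46, 35) (0, 35)]
2. ⊥bis P1·P0 via (19.17,16.62): [(0, 10.7434) (46, 24.8448) (46, 35) (0, 35)]  |A|=791.4713
3. ⊥bis P1·P2 via (8.405,17.34): [(0, 21.3428) (13.5405, 14.8943) (46, 24.8448) (46, 35) (0, 35)]  |A|=719.7103
4. ⊥bis P1·P3 via (20.985,25.275): [(0, 21.3428) (12.2268, 15.5199) (29.7162, 35) (0, 35)]  |A|=372.9288
5. ⊥bis P1·P4 via (23.46,23.445): [(0, 21.3428) (12.2268, 15.5199) (29.7162, 35) (0, 35)]  |A|=372.9288
6. ⊥bis P1·P5 via (9.08,28.14): [(14.0208, 17.5182) (29.7162, 35) (5.889, 35)]  |A|=208.2716
7. ⊥bis P1·P6 via (15.605,21.515): [(12.2918, 21.2352) (17.7737, 21.6982) (29.7162, 35) (5.889, 35)]  |A|=197.6832
8. ⊥bis P1·P7 via (11.275,18.755): [(12.2918, 21.2352) (17.7737, 21.6982) (29.7162, 35) (5.889, 35)]  |A|=197.6832
9. canonical 4-gon: [(12.2918, 21.2352) (17.7737, 21.6982) (29.7162, 35) (5.889, 35)]
10. shoelace: 197.6832

Area of P1's cell: 197.6832 (4 vertices)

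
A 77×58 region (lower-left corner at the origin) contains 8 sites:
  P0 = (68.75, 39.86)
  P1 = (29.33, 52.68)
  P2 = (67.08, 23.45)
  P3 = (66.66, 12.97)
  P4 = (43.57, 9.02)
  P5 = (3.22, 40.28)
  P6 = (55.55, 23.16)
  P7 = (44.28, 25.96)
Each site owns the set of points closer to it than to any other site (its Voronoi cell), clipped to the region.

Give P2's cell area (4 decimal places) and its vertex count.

1. box [0,77]×[0,58]: [(0, 0) (77, 0) (77, 58) (0, 58)]
2. ⊥bis P2·P0 via (67.915,31.655): [(0, 38.5665) (0, 0) (77, 0) (77, 30.7304)]  |A|=2667.9332
3. ⊥bis P2·P1 via (48.205,38.065): [(45.0439, 33.9825) (18.7311, 0) (77, 0) (77, 30.7304)]  |A|=1481.0746
4. ⊥bis P2·P3 via (66.87,18.21): [(45.0439, 33.9825) (33.8557, 19.5331) (77, 17.804) (77, 30.7304)]  |A|=527.9171
5. ⊥bis P2·P4 via (55.325,16.235): [(45.0439, 33.9825) (44.7025, 33.5416) (53.7911, 18.7342) (77, 17.804) (77, 30.7304)]  |A|=383.9513
6. ⊥bis P2·P5 via (35.15,31.865): [(45.0439, 33.9825) (44.7025, 33.5416) (53.7911, 18.7342) (77, 17.804) (77, 30.7304)]  |A|=383.9513
7. ⊥bis P2·P6 via (61.315,23.305): [(61.0875, 32.3498) (61.4377, 18.4277) (77, 17.804) (77, 30.7304)]  |A|=211.0668
8. ⊥bis P2·P7 via (55.68,24.705): [(61.0875, 32.3498) (61.4377, 18.4277) (77, 17.804) (77, 30.7304)]  |A|=211.0668
9. canonical 4-gon: [(61.0875, 32.3498) (61.4377, 18.4277) (77, 17.804) (77, 30.7304)]
10. shoelace: 211.0668

Area of P2's cell: 211.0668 (4 vertices)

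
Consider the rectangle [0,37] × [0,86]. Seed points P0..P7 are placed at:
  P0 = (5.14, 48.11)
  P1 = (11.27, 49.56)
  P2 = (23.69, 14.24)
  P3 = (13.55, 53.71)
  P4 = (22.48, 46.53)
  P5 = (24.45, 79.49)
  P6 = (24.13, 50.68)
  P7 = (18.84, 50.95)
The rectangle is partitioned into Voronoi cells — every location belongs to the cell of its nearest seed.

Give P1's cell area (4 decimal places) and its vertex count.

1. box [0,37]×[0,86]: [(0, 0) (37, 0) (37, 86) (0, 86)]
2. ⊥bis P1·P0 via (8.205,48.835): [(0, 83.5223) (19.7565, 0) (37, 0) (37, 86) (0, 86)]  |A|=2356.945
3. ⊥bis P1·P2 via (17.48,31.9): [(0, 83.5223) (12.6155, 30.1894) (37, 38.7641) (37, 86) (0, 86)]  |A|=1624.0376
4. ⊥bis P1·P3 via (12.41,51.635): [(6.8157, 54.7085) (12.6155, 30.1894) (36.2911, 38.5148)]  |A|=314.3954
5. ⊥bis P1·P4 via (16.875,48.045): [(17.1426, 49.0349) (6.8157, 54.7085) (12.351, 31.3076)]  |A|=105.1272
6. ⊥bis P1·P5 via (17.86,64.525): [(17.1426, 49.0349) (6.8157, 54.7085) (12.351, 31.3076)]  |A|=105.1272
7. ⊥bis P1·P6 via (17.7,50.12): [(17.1426, 49.0349) (6.8157, 54.7085) (12.351, 31.3076)]  |A|=105.1272
8. ⊥bis P1·P7 via (15.055,50.255): [(16.0329, 44.9294) (15.0699, 50.1736) (6.8157, 54.7085) (12.351, 31.3076)]  |A|=100.2408
9. canonical 4-gon: [(16.0329, 44.9294) (15.0699, 50.1736) (6.8157, 54.7085) (12.351, 31.3076)]
10. shoelace: 100.2408

Area of P1's cell: 100.2408 (4 vertices)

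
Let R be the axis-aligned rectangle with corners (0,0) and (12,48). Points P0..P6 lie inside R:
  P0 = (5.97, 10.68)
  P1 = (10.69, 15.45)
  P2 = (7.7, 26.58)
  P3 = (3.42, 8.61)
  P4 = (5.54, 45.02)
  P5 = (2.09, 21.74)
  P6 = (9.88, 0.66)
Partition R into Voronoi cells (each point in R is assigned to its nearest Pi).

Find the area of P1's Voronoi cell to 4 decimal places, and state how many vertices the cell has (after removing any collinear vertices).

1. box [0,12]×[0,48]: [(0, 0) (12, 0) (12, 48) (0, 48)]
2. ⊥bis P1·P0 via (8.33,13.065): [(0, 21.3077) (12, 9.4335) (12, 48) (0, 48)]  |A|=391.5531
3. ⊥bis P1·P2 via (9.195,21.015): [(2.1959, 19.1348) (12, 9.4335) (12, 21.7685)]  |A|=60.4668
4. ⊥bis P1·P3 via (7.055,12.03): [(2.1959, 19.1348) (12, 9.4335) (12, 21.7685)]  |A|=60.4668
5. ⊥bis P1·P4 via (8.115,30.235): [(2.1959, 19.1348) (12, 9.4335) (12, 21.7685)]  |A|=60.4668
6. ⊥bis P1·P5 via (6.39,18.595): [(7.9069, 20.669) (4.8581, 16.5005) (12, 9.4335) (12, 21.7685)]  |A|=50.9027
7. ⊥bis P1·P6 via (10.285,8.055): [(7.9069, 20.669) (4.8581, 16.5005) (12, 9.4335) (12, 21.7685)]  |A|=50.9027
8. canonical 4-gon: [(7.9069, 20.669) (4.8581, 16.5005) (12, 9.4335) (12, 21.7685)]
9. shoelace: 50.9027

Area of P1's cell: 50.9027 (4 vertices)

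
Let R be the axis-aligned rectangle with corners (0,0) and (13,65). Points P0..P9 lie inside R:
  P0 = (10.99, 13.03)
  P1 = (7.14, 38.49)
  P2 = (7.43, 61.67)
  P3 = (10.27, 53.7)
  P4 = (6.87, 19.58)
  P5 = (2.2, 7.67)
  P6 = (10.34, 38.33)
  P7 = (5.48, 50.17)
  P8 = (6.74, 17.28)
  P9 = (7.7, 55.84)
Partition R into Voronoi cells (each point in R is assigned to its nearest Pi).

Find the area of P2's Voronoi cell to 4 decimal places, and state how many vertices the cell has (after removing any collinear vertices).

1. box [0,13]×[0,65]: [(0, 0) (13, 0) (13, 65) (0, 65)]
2. ⊥bis P2·P0 via (9.21,37.35): [(0, 36.6759) (13, 37.6274) (13, 65) (0, 65)]  |A|=362.0285
3. ⊥bis P2·P1 via (7.285,50.08): [(0, 50.1711) (13, 50.0085) (13, 65) (0, 65)]  |A|=193.8323
4. ⊥bis P2·P3 via (8.85,57.685): [(0, 54.5314) (13, 59.1638) (13, 65) (0, 65)]  |A|=105.9811
5. ⊥bis P2·P4 via (7.15,40.625): [(0, 54.5314) (13, 59.1638) (13, 65) (0, 65)]  |A|=105.9811
6. ⊥bis P2·P5 via (4.815,34.67): [(0, 54.5314) (13, 59.1638) (13, 65) (0, 65)]  |A|=105.9811
7. ⊥bis P2·P6 via (8.885,50): [(0, 54.5314) (13, 59.1638) (13, 65) (0, 65)]  |A|=105.9811
8. ⊥bis P2·P7 via (6.455,55.92): [(0, 57.0145) (4.7216, 56.2139) (13, 59.1638) (13, 65) (0, 65)]  |A|=100.1189
9. ⊥bis P2·P8 via (7.085,39.475): [(0, 57.0145) (4.7216, 56.2139) (13, 59.1638) (13, 65) (0, 65)]  |A|=100.1189
10. ⊥bis P2·P9 via (7.565,58.755): [(0, 58.4046) (12.4933, 58.9832) (13, 59.1638) (13, 65) (0, 65)]  |A|=81.7864
11. canonical 5-gon: [(0, 58.4046) (12.4933, 58.9832) (13, 59.1638) (13, 65) (0, 65)]
12. shoelace: 81.7864

Area of P2's cell: 81.7864 (5 vertices)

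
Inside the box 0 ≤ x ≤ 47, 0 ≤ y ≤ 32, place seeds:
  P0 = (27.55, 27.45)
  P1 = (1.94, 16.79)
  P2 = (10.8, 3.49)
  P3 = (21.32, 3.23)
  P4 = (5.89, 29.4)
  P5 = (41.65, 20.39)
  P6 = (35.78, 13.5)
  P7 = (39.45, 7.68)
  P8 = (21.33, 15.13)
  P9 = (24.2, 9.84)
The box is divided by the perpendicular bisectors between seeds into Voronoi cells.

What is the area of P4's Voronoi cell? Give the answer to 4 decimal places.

Area of P4's cell: 157.0015

1. box [0,47]×[0,32]: [(0, 0) (47, 0) (47, 32) (0, 32)]
2. ⊥bis P4·P0 via (16.72,28.425): [(0, 0) (14.161, 0) (17.0418, 32) (0, 32)]  |A|=499.245
3. ⊥bis P4·P1 via (3.915,23.095): [(0, 24.3213) (15.9021, 19.3401) (17.0418, 32) (0, 32)]  |A|=168.9273
4. ⊥bis P4·P2 via (8.345,16.445): [(0, 24.3213) (15.9021, 19.3401) (17.0418, 32) (0, 32)]  |A|=168.9273
5. ⊥bis P4·P3 via (13.605,16.315): [(0, 24.3213) (15.9021, 19.3401) (17.0418, 32) (0, 32)]  |A|=168.9273
6. ⊥bis P4·P5 via (23.77,24.895): [(0, 24.3213) (15.9021, 19.3401) (17.0418, 32) (0, 32)]  |A|=168.9273
7. ⊥bis P4·P6 via (20.835,21.45): [(0, 24.3213) (15.9021, 19.3401) (17.0418, 32) (0, 32)]  |A|=168.9273
8. ⊥bis P4·P7 via (22.67,18.54): [(0, 24.3213) (15.9021, 19.3401) (17.0418, 32) (0, 32)]  |A|=168.9273
9. ⊥bis P4·P8 via (13.61,22.265): [(0, 24.3213) (12.0283, 20.5536) (16.4412, 25.3283) (17.0418, 32) (0, 32)]  |A|=157.0015
10. ⊥bis P4·P9 via (15.045,19.62): [(0, 24.3213) (12.0283, 20.5536) (16.4412, 25.3283) (17.0418, 32) (0, 32)]  |A|=157.0015
11. canonical 5-gon: [(0, 24.3213) (12.0283, 20.5536) (16.4412, 25.3283) (17.0418, 32) (0, 32)]
12. shoelace: 157.0015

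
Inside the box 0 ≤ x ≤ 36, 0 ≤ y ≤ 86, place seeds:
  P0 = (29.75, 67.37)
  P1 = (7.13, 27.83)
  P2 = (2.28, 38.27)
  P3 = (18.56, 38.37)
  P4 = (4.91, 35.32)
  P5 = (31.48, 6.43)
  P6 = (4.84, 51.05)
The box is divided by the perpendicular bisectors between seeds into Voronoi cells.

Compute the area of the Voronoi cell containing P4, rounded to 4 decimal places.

1. box [0,36]×[0,86]: [(0, 0) (36, 0) (36, 86) (0, 86)]
2. ⊥bis P4·P0 via (17.33,51.345): [(0, 64.7764) (0, 0) (36, 0) (36, 36.875)]  |A|=1829.7261
3. ⊥bis P4·P1 via (6.02,31.575): [(32.6532, 39.4689) (0, 64.7764) (0, 29.7907)]  |A|=571.1974
4. ⊥bis P4·P2 via (3.595,36.795): [(32.6532, 39.4689) (18.713, 50.2731) (0, 33.59) (0, 29.7907)]  |A|=279.401
5. ⊥bis P4·P3 via (11.735,36.845): [(12.4844, 33.491) (10.3921, 42.8548) (0, 33.59) (0, 29.7907)]  |A|=82.0632
6. ⊥bis P4·P5 via (18.195,20.875): [(12.4844, 33.491) (10.3921, 42.8548) (0, 33.59) (0, 29.7907)]  |A|=82.0632
7. ⊥bis P4·P6 via (4.875,43.185): [(12.4844, 33.491) (10.3921, 42.8548) (0, 33.59) (0, 29.7907)]  |A|=82.0632
8. canonical 4-gon: [(12.4844, 33.491) (10.3921, 42.8548) (0, 33.59) (0, 29.7907)]
9. shoelace: 82.0632

Area of P4's cell: 82.0632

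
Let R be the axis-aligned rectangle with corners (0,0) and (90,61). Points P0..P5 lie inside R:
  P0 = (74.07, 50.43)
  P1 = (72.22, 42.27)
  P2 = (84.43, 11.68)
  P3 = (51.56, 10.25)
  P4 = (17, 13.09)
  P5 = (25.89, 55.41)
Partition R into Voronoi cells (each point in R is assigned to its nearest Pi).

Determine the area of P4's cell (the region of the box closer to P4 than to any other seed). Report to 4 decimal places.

1. box [0,90]×[0,61]: [(0, 0) (90, 0) (90, 61) (0, 61)]
2. ⊥bis P4·P0 via (45.535,31.76): [(0, 0) (66.3151, 0) (26.4037, 61) (0, 61)]  |A|=2827.9233
3. ⊥bis P4·P1 via (44.61,27.68): [(0, 0) (59.237, 0) (29.5174, 56.2411) (26.4037, 61) (0, 61)]  |A|=2628.884
4. ⊥bis P4·P2 via (50.715,12.385): [(0, 0) (50.456, 0) (50.7903, 15.9845) (29.5174, 56.2411) (26.4037, 61) (0, 61)]  |A|=2558.7043
5. ⊥bis P4·P3 via (34.28,11.67): [(0, 0) (33.321, 0) (36.8088, 42.4429) (29.5174, 56.2411) (26.4037, 61) (0, 61)]  |A|=2078.9088
6. ⊥bis P4·P5 via (21.445,34.25): [(0, 38.7549) (0, 0) (33.321, 0) (35.8862, 31.2164)]  |A|=1215.464
7. canonical 4-gon: [(0, 38.7549) (0, 0) (33.321, 0) (35.8862, 31.2164)]
8. shoelace: 1215.464

Area of P4's cell: 1215.4640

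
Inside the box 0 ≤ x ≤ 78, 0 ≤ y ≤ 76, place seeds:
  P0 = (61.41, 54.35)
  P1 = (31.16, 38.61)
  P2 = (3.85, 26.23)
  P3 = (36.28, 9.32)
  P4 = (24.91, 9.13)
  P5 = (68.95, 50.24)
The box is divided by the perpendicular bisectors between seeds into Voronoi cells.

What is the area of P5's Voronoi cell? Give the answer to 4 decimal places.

Area of P5's cell: 831.1872

1. box [0,78]×[0,76]: [(0, 0) (78, 0) (78, 76) (0, 76)]
2. ⊥bis P5·P0 via (65.18,52.295): [(36.6744, 0) (78, 0) (78, 75.8139)]  |A|=1566.5292
3. ⊥bis P5·P1 via (50.055,44.425): [(53.9649, 31.7203) (63.7269, 0) (78, 0) (78, 75.8139)]  |A|=1137.4708
4. ⊥bis P5·P2 via (36.4,38.235): [(53.9649, 31.7203) (63.7269, 0) (78, 0) (78, 75.8139)]  |A|=1137.4708
5. ⊥bis P5·P3 via (52.615,29.78): [(53.9649, 31.7203) (55.1963, 27.7191) (78, 9.5129) (78, 75.8139)]  |A|=831.1872
6. ⊥bis P5·P4 via (46.93,29.685): [(53.9649, 31.7203) (55.1963, 27.7191) (78, 9.5129) (78, 75.8139)]  |A|=831.1872
7. canonical 4-gon: [(53.9649, 31.7203) (55.1963, 27.7191) (78, 9.5129) (78, 75.8139)]
8. shoelace: 831.1872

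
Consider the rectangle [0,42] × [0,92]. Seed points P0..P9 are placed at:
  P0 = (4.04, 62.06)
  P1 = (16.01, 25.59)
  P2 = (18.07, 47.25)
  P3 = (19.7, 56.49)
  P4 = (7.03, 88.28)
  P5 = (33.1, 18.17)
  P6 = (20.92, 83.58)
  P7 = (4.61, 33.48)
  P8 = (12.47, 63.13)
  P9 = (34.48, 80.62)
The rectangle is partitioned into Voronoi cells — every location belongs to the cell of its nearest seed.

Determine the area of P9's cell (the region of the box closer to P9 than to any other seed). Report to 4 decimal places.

1. box [0,42]×[0,92]: [(0, 0) (42, 0) (42, 92) (0, 92)]
2. ⊥bis P9·P0 via (19.26,71.34): [(42, 34.0444) (42, 92) (6.6631, 92)]  |A|=1023.9849
3. ⊥bis P9·P1 via (25.245,53.105): [(31.6991, 50.9388) (42, 47.4814) (42, 92) (6.6631, 92)]  |A|=954.7785
4. ⊥bis P9·P2 via (26.275,63.935): [(22.7044, 65.6909) (42, 56.2021) (42, 92) (6.6631, 92)]  |A|=810.2124
5. ⊥bis P9·P3 via (27.09,68.555): [(17.303, 74.5497) (42, 59.4224) (42, 92) (6.6631, 92)]  |A|=710.6047
6. ⊥bis P9·P4 via (20.755,84.45): [(17.8917, 74.1891) (42, 59.4224) (42, 92) (22.8618, 92)]  |A|=563.1295
7. ⊥bis P9·P5 via (33.79,49.395): [(17.8917, 74.1891) (42, 59.4224) (42, 92) (22.8618, 92)]  |A|=563.1295
8. ⊥bis P9·P6 via (27.7,82.1): [(25.02, 69.8229) (42, 59.4224) (42, 92) (29.8611, 92)]  |A|=411.1866
9. ⊥bis P9·P7 via (19.545,57.05): [(25.02, 69.8229) (42, 59.4224) (42, 92) (29.8611, 92)]  |A|=411.1866
10. ⊥bis P9·P8 via (23.475,71.875): [(25.0385, 69.9074) (25.1869, 69.7207) (42, 59.4224) (42, 92) (29.8611, 92)]  |A|=411.1786
11. canonical 5-gon: [(25.0385, 69.9074) (25.1869, 69.7207) (42, 59.4224) (42, 92) (29.8611, 92)]
12. shoelace: 411.1786

Area of P9's cell: 411.1786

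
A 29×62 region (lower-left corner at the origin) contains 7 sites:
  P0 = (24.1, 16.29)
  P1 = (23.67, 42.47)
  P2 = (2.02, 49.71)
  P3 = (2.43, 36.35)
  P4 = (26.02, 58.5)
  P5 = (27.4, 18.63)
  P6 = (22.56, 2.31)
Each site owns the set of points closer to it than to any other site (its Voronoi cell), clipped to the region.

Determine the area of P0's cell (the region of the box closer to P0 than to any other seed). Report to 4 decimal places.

Area of P0's cell: 317.4284

1. box [0,29]×[0,62]: [(0, 0) (29, 0) (29, 62) (0, 62)]
2. ⊥bis P0·P1 via (23.885,29.38): [(0, 28.9877) (0, 0) (29, 0) (29, 29.464)]  |A|=847.5498
3. ⊥bis P0·P2 via (13.06,33): [(7.1652, 29.1054) (0, 24.3715) (0, 0) (29, 0) (29, 29.464)]  |A|=831.0118
4. ⊥bis P0·P3 via (13.265,26.32): [(15.9774, 29.2501) (0, 11.9904) (0, 0) (29, 0) (29, 29.464)]  |A|=711.763
5. ⊥bis P0·P4 via (25.06,37.395): [(15.9774, 29.2501) (0, 11.9904) (0, 0) (29, 0) (29, 29.464)]  |A|=711.763
6. ⊥bis P0·P5 via (25.75,17.46): [(17.3735, 29.273) (15.9774, 29.2501) (0, 11.9904) (0, 0) (29, 0) (29, 12.8767)]  |A|=615.3364
7. ⊥bis P0·P6 via (23.33,9.3): [(17.3735, 29.273) (15.9774, 29.2501) (0, 11.9904) (0, 11.87) (29, 8.6754) (29, 12.8767)]  |A|=317.4284
8. canonical 6-gon: [(17.3735, 29.273) (15.9774, 29.2501) (0, 11.9904) (0, 11.87) (29, 8.6754) (29, 12.8767)]
9. shoelace: 317.4284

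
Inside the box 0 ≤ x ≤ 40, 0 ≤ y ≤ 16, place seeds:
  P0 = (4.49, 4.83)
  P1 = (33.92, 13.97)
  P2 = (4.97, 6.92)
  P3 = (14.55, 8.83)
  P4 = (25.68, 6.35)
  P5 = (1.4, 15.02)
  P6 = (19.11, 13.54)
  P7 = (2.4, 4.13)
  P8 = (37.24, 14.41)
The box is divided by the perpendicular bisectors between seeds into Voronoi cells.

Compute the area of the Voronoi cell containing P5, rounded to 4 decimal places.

1. box [0,40]×[0,16]: [(0, 0) (40, 0) (40, 16) (0, 16)]
2. ⊥bis P5·P0 via (2.945,9.925): [(0, 9.032) (22.9787, 16) (0, 16)]  |A|=80.0584
3. ⊥bis P5·P1 via (17.66,14.495): [(0, 9.032) (17.6565, 14.3861) (17.7086, 16) (0, 16)]  |A|=75.8056
4. ⊥bis P5·P2 via (3.185,10.97): [(0, 9.5662) (14.5976, 16) (0, 16)]  |A|=46.9587
5. ⊥bis P5·P3 via (7.975,11.925): [(0, 9.5662) (8.6617, 13.3838) (9.8932, 16) (0, 16)]  |A|=40.8049
6. ⊥bis P5·P4 via (13.54,10.685): [(0, 9.5662) (8.6617, 13.3838) (9.8932, 16) (0, 16)]  |A|=40.8049
7. ⊥bis P5·P6 via (10.255,14.28): [(0, 9.5662) (8.6617, 13.3838) (9.8932, 16) (0, 16)]  |A|=40.8049
8. ⊥bis P5·P7 via (1.9,9.575): [(0, 9.5662) (8.6617, 13.3838) (9.8932, 16) (0, 16)]  |A|=40.8049
9. ⊥bis P5·P8 via (19.32,14.715): [(0, 9.5662) (8.6617, 13.3838) (9.8932, 16) (0, 16)]  |A|=40.8049
10. canonical 4-gon: [(0, 9.5662) (8.6617, 13.3838) (9.8932, 16) (0, 16)]
11. shoelace: 40.8049

Area of P5's cell: 40.8049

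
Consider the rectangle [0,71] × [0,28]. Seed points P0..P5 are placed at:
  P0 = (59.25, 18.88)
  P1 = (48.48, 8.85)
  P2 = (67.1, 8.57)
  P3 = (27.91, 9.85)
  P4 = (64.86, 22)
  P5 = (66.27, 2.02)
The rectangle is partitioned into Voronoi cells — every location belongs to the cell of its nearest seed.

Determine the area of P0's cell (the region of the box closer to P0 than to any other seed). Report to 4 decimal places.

1. box [0,71]×[0,28]: [(0, 0) (71, 0) (71, 28) (0, 28)]
2. ⊥bis P0·P1 via (53.865,13.865): [(66.7773, 0) (71, 0) (71, 28) (40.7012, 28)]  |A|=483.3003
3. ⊥bis P0·P2 via (63.175,13.725): [(57.8039, 9.6355) (71, 19.6829) (71, 28) (40.7012, 28)]  |A|=333.0878
4. ⊥bis P0·P3 via (43.58,14.365): [(57.8039, 9.6355) (71, 19.6829) (71, 28) (40.7012, 28)]  |A|=333.0878
5. ⊥bis P0·P4 via (62.055,20.44): [(57.8039, 9.6355) (65.0118, 15.1235) (57.8505, 28) (40.7012, 28)]  |A|=223.5259
6. ⊥bis P0·P5 via (62.76,10.45): [(57.8039, 9.6355) (65.0118, 15.1235) (57.8505, 28) (40.7012, 28)]  |A|=223.5259
7. canonical 4-gon: [(57.8039, 9.6355) (65.0118, 15.1235) (57.8505, 28) (40.7012, 28)]
8. shoelace: 223.5259

Area of P0's cell: 223.5259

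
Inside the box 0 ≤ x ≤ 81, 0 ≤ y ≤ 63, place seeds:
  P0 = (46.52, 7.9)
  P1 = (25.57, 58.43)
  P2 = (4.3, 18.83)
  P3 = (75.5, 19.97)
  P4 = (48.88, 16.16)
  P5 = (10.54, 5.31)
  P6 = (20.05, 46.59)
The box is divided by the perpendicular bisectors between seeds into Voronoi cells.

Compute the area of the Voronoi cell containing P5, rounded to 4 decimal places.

Area of P5's cell: 426.7621

1. box [0,81]×[0,63]: [(0, 0) (81, 0) (81, 63) (0, 63)]
2. ⊥bis P5·P0 via (28.53,6.605): [(0, 0) (29.0055, 0) (24.4704, 63) (0, 63)]  |A|=1684.4907
3. ⊥bis P5·P1 via (18.055,31.87): [(0, 36.9786) (0, 0) (29.0055, 0) (26.8913, 29.3698)]  |A|=923.1431
4. ⊥bis P5·P2 via (7.42,12.07): [(0, 8.6454) (0, 0) (29.0055, 0) (27.4705, 21.3241)]  |A|=428.0033
5. ⊥bis P5·P3 via (43.02,12.64): [(0, 8.6454) (0, 0) (29.0055, 0) (27.4705, 21.3241)]  |A|=428.0033
6. ⊥bis P5·P4 via (29.71,10.735): [(26.8008, 21.015) (0, 8.6454) (0, 0) (29.0055, 0) (27.7287, 17.7361)]  |A|=426.7621
7. ⊥bis P5·P6 via (15.295,25.95): [(26.8008, 21.015) (0, 8.6454) (0, 0) (29.0055, 0) (27.7287, 17.7361)]  |A|=426.7621
8. canonical 5-gon: [(26.8008, 21.015) (0, 8.6454) (0, 0) (29.0055, 0) (27.7287, 17.7361)]
9. shoelace: 426.7621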